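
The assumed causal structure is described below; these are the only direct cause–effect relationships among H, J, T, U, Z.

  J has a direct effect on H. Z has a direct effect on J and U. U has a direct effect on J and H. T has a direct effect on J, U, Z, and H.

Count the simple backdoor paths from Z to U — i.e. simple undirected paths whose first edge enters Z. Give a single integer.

5

A backdoor path from Z to U is any simple undirected path whose first edge points into Z (i.e. leaves Z via a parent).
Parents of Z: {T}.
Enumerating:
  P1: Z <- T -> U
  P2: Z <- T -> J <- U
  P3: Z <- T -> J -> H <- U
  P4: Z <- T -> H <- U
  P5: Z <- T -> H <- J <- U
That exhausts the simple backdoor paths. Count: 5.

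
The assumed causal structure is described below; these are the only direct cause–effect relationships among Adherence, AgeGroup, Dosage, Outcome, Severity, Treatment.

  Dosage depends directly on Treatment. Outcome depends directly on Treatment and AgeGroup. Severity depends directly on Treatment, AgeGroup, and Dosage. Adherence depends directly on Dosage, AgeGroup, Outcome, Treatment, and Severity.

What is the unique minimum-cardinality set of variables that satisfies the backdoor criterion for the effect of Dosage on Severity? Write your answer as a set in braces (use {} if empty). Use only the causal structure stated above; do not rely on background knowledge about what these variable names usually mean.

Variables eligible for adjustment (non-descendants of Dosage, excluding Dosage and Severity): {AgeGroup, Outcome, Treatment}.
Backdoor paths from Dosage to Severity:
  P1: Dosage <- Treatment -> Outcome <- AgeGroup -> Severity
  P2: Dosage <- Treatment -> Outcome <- AgeGroup -> Adherence <- Severity
  P3: Dosage <- Treatment -> Outcome -> Adherence <- AgeGroup -> Severity
  P4: Dosage <- Treatment -> Outcome -> Adherence <- Severity
  P5: Dosage <- Treatment -> Severity
  P6: Dosage <- Treatment -> Adherence <- AgeGroup -> Severity
  P7: Dosage <- Treatment -> Adherence <- Outcome <- AgeGroup -> Severity
  P8: Dosage <- Treatment -> Adherence <- Severity
The empty set is not sufficient: P5 (Dosage <- Treatment -> Severity) has no collider blocking it and no conditioned non-collider, so it is open.
Try {Treatment}:
  P1: blocked at fork node Treatment ∈ conditioning set.
  P2: blocked at fork node Treatment ∈ conditioning set.
  P3: blocked at fork node Treatment ∈ conditioning set.
  P4: blocked at fork node Treatment ∈ conditioning set.
  P5: blocked at fork node Treatment ∈ conditioning set.
  P6: blocked at fork node Treatment ∈ conditioning set.
  P7: blocked at fork node Treatment ∈ conditioning set.
  P8: blocked at fork node Treatment ∈ conditioning set.
{Treatment} contains no descendant of Dosage and blocks every backdoor path.
No other singleton works — e.g. {AgeGroup} leaves P5 open — so {Treatment} is the unique smallest valid adjustment set.

{Treatment}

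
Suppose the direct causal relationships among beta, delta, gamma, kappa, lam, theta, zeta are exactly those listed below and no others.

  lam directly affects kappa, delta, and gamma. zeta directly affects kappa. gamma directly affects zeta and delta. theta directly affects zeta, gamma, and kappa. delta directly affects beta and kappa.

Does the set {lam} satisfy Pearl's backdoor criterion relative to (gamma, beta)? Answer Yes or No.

Yes

Backdoor paths from gamma to beta (paths whose first edge points into gamma):
  P1: gamma <- lam -> delta -> beta
  P2: gamma <- lam -> kappa <- delta -> beta
  P3: gamma <- theta -> zeta -> kappa <- lam -> delta -> beta
  P4: gamma <- theta -> zeta -> kappa <- delta -> beta
  P5: gamma <- theta -> kappa <- lam -> delta -> beta
  P6: gamma <- theta -> kappa <- delta -> beta
Condition 1 (no descendant of gamma in the set): holds — descendants of gamma are {beta, delta, kappa, zeta}; none are in {lam}.
Condition 2 (every backdoor path blocked by {lam}):
  P1: blocked at fork node lam ∈ conditioning set.
  P2: blocked at fork node lam ∈ conditioning set.
  P3: blocked at collider kappa (neither it nor any descendant is in the conditioning set).
  P4: blocked at collider kappa (neither it nor any descendant is in the conditioning set).
  P5: blocked at collider kappa (neither it nor any descendant is in the conditioning set).
  P6: blocked at collider kappa (neither it nor any descendant is in the conditioning set).
{lam} satisfies the backdoor criterion.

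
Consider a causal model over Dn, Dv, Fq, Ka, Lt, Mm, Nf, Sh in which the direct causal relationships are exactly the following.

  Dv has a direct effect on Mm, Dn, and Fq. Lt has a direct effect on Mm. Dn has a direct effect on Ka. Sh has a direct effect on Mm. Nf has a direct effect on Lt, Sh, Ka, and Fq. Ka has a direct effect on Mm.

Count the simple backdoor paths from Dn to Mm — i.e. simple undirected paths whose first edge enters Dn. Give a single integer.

A backdoor path from Dn to Mm is any simple undirected path whose first edge points into Dn (i.e. leaves Dn via a parent).
Parents of Dn: {Dv}.
Enumerating:
  P1: Dn <- Dv -> Fq <- Nf -> Sh -> Mm
  P2: Dn <- Dv -> Fq <- Nf -> Ka -> Mm
  P3: Dn <- Dv -> Fq <- Nf -> Lt -> Mm
  P4: Dn <- Dv -> Mm
That exhausts the simple backdoor paths. Count: 4.

4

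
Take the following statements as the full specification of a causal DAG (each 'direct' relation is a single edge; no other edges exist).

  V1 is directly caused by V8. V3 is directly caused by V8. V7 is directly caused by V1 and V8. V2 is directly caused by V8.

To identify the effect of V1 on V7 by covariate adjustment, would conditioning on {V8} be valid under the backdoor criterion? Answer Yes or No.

Yes

Backdoor paths from V1 to V7 (paths whose first edge points into V1):
  P1: V1 <- V8 -> V7
Condition 1 (no descendant of V1 in the set): holds — descendants of V1 are {V7}; none are in {V8}.
Condition 2 (every backdoor path blocked by {V8}):
  P1: blocked at fork node V8 ∈ conditioning set.
{V8} satisfies the backdoor criterion.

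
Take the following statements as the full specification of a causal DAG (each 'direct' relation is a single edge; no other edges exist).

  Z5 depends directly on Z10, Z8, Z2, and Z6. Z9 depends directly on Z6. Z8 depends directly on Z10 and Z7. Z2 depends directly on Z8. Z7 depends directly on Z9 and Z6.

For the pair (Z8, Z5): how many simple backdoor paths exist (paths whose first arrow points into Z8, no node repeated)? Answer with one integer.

A backdoor path from Z8 to Z5 is any simple undirected path whose first edge points into Z8 (i.e. leaves Z8 via a parent).
Parents of Z8: {Z10, Z7}.
Enumerating:
  P1: Z8 <- Z10 -> Z5
  P2: Z8 <- Z7 <- Z6 -> Z5
  P3: Z8 <- Z7 <- Z9 <- Z6 -> Z5
That exhausts the simple backdoor paths. Count: 3.

3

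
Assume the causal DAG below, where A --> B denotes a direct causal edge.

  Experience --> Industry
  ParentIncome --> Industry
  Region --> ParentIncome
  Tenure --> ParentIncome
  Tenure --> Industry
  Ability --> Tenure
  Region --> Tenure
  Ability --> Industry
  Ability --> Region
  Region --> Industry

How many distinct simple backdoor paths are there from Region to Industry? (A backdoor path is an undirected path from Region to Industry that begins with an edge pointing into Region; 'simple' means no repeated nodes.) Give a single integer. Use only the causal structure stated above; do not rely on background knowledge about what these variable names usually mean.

3

A backdoor path from Region to Industry is any simple undirected path whose first edge points into Region (i.e. leaves Region via a parent).
Parents of Region: {Ability}.
Enumerating:
  P1: Region <- Ability -> Tenure -> ParentIncome -> Industry
  P2: Region <- Ability -> Tenure -> Industry
  P3: Region <- Ability -> Industry
That exhausts the simple backdoor paths. Count: 3.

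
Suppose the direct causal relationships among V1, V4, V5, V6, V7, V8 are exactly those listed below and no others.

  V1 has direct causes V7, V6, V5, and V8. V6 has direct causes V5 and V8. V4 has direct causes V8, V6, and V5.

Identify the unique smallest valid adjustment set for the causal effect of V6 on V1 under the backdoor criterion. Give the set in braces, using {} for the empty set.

Variables eligible for adjustment (non-descendants of V6, excluding V6 and V1): {V5, V7, V8}.
Backdoor paths from V6 to V1:
  P1: V6 <- V5 -> V1
  P2: V6 <- V5 -> V4 <- V8 -> V1
  P3: V6 <- V8 -> V1
  P4: V6 <- V8 -> V4 <- V5 -> V1
The empty set is not sufficient: P1 (V6 <- V5 -> V1) has no collider blocking it and no conditioned non-collider, so it is open.
Try {V5, V8}:
  P1: blocked at fork node V5 ∈ conditioning set.
  P2: blocked at fork node V5 ∈ conditioning set.
  P3: blocked at fork node V8 ∈ conditioning set.
  P4: blocked at fork node V8 ∈ conditioning set.
{V5, V8} contains no descendant of V6 and blocks every backdoor path.
Every element of {V5, V8} is needed (dropping V5 leaves P1 open; dropping V8 leaves P3 open), so no proper subset is valid.
Among all size-2 subsets of the eligible variables, only {V5, V8} blocks every backdoor path, so it is the unique smallest valid adjustment set.

{V5, V8}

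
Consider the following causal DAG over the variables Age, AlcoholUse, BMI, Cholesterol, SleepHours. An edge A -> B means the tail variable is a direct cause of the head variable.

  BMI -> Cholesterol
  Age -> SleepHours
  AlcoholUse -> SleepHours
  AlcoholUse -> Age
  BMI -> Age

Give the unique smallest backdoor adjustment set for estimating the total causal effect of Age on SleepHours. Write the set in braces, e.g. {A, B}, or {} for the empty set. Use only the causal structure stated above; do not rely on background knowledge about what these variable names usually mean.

{AlcoholUse}

Variables eligible for adjustment (non-descendants of Age, excluding Age and SleepHours): {AlcoholUse, BMI, Cholesterol}.
Backdoor paths from Age to SleepHours:
  P1: Age <- AlcoholUse -> SleepHours
The empty set is not sufficient: P1 (Age <- AlcoholUse -> SleepHours) has no collider blocking it and no conditioned non-collider, so it is open.
Try {AlcoholUse}:
  P1: blocked at fork node AlcoholUse ∈ conditioning set.
{AlcoholUse} contains no descendant of Age and blocks every backdoor path.
No other singleton works — e.g. {BMI} leaves P1 open — so {AlcoholUse} is the unique smallest valid adjustment set.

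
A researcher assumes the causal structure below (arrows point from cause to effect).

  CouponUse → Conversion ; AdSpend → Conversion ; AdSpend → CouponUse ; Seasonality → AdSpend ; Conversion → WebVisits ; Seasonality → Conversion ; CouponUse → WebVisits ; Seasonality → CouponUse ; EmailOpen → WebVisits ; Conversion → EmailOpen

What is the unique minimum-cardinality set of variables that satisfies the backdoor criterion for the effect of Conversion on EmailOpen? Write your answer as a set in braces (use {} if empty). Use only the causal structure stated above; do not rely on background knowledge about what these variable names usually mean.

Variables eligible for adjustment (non-descendants of Conversion, excluding Conversion and EmailOpen): {AdSpend, CouponUse, Seasonality}.
Backdoor paths from Conversion to EmailOpen:
  P1: Conversion <- Seasonality -> AdSpend -> CouponUse -> WebVisits <- EmailOpen
  P2: Conversion <- Seasonality -> CouponUse -> WebVisits <- EmailOpen
  P3: Conversion <- AdSpend <- Seasonality -> CouponUse -> WebVisits <- EmailOpen
  P4: Conversion <- AdSpend -> CouponUse -> WebVisits <- EmailOpen
  P5: Conversion <- CouponUse -> WebVisits <- EmailOpen
Each backdoor path contains an unconditioned collider, so every path is already blocked with the empty conditioning set:
  P1: blocked at collider WebVisits (neither it nor any descendant is in the conditioning set).
  P2: blocked at collider WebVisits (neither it nor any descendant is in the conditioning set).
  P3: blocked at collider WebVisits (neither it nor any descendant is in the conditioning set).
  P4: blocked at collider WebVisits (neither it nor any descendant is in the conditioning set).
  P5: blocked at collider WebVisits (neither it nor any descendant is in the conditioning set).
The empty set is therefore the unique smallest valid set.

{}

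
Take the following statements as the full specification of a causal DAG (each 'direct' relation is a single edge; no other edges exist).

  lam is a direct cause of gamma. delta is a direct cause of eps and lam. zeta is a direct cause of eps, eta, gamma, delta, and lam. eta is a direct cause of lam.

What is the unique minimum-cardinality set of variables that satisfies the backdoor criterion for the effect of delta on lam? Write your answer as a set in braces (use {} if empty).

{zeta}

Variables eligible for adjustment (non-descendants of delta, excluding delta and lam): {eta, zeta}.
Backdoor paths from delta to lam:
  P1: delta <- zeta -> eta -> lam
  P2: delta <- zeta -> lam
  P3: delta <- zeta -> gamma <- lam
The empty set is not sufficient: P1 (delta <- zeta -> eta -> lam) has no collider blocking it and no conditioned non-collider, so it is open.
Try {zeta}:
  P1: blocked at fork node zeta ∈ conditioning set.
  P2: blocked at fork node zeta ∈ conditioning set.
  P3: blocked at fork node zeta ∈ conditioning set.
{zeta} contains no descendant of delta and blocks every backdoor path.
No other singleton works — e.g. {eta} leaves P2 open — so {zeta} is the unique smallest valid adjustment set.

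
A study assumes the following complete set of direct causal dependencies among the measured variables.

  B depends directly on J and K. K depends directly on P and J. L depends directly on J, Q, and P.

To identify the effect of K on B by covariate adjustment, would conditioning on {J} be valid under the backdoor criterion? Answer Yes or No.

Backdoor paths from K to B (paths whose first edge points into K):
  P1: K <- J -> B
  P2: K <- P -> L <- J -> B
Condition 1 (no descendant of K in the set): holds — descendants of K are {B}; none are in {J}.
Condition 2 (every backdoor path blocked by {J}):
  P1: blocked at fork node J ∈ conditioning set.
  P2: blocked at collider L (neither it nor any descendant is in the conditioning set).
{J} satisfies the backdoor criterion.

Yes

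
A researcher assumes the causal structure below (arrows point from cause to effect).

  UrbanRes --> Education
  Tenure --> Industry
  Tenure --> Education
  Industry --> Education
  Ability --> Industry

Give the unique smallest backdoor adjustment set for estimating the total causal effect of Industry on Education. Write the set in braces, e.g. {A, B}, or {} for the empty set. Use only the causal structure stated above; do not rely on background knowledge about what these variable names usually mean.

Variables eligible for adjustment (non-descendants of Industry, excluding Industry and Education): {Ability, Tenure, UrbanRes}.
Backdoor paths from Industry to Education:
  P1: Industry <- Tenure -> Education
The empty set is not sufficient: P1 (Industry <- Tenure -> Education) has no collider blocking it and no conditioned non-collider, so it is open.
Try {Tenure}:
  P1: blocked at fork node Tenure ∈ conditioning set.
{Tenure} contains no descendant of Industry and blocks every backdoor path.
No other singleton works — e.g. {UrbanRes} leaves P1 open — so {Tenure} is the unique smallest valid adjustment set.

{Tenure}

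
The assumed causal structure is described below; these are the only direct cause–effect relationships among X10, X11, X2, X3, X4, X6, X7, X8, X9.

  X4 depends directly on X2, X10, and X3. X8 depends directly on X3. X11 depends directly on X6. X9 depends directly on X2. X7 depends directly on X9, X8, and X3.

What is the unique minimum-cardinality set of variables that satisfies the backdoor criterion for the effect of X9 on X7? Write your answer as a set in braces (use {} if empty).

{}

Variables eligible for adjustment (non-descendants of X9, excluding X9 and X7): {X10, X11, X2, X3, X4, X6, X8}.
Backdoor paths from X9 to X7:
  P1: X9 <- X2 -> X4 <- X3 -> X8 -> X7
  P2: X9 <- X2 -> X4 <- X3 -> X7
Each backdoor path contains an unconditioned collider, so every path is already blocked with the empty conditioning set:
  P1: blocked at collider X4 (neither it nor any descendant is in the conditioning set).
  P2: blocked at collider X4 (neither it nor any descendant is in the conditioning set).
The empty set is therefore the unique smallest valid set.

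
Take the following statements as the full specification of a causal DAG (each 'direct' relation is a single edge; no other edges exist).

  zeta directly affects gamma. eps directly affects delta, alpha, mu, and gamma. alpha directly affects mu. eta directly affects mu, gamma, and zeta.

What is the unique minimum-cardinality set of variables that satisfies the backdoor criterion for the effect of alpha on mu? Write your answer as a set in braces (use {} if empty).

{eps}

Variables eligible for adjustment (non-descendants of alpha, excluding alpha and mu): {delta, eps, eta, gamma, zeta}.
Backdoor paths from alpha to mu:
  P1: alpha <- eps -> mu
  P2: alpha <- eps -> gamma <- eta -> mu
  P3: alpha <- eps -> gamma <- zeta <- eta -> mu
The empty set is not sufficient: P1 (alpha <- eps -> mu) has no collider blocking it and no conditioned non-collider, so it is open.
Try {eps}:
  P1: blocked at fork node eps ∈ conditioning set.
  P2: blocked at fork node eps ∈ conditioning set.
  P3: blocked at fork node eps ∈ conditioning set.
{eps} contains no descendant of alpha and blocks every backdoor path.
No other singleton works — e.g. {eta} leaves P1 open — so {eps} is the unique smallest valid adjustment set.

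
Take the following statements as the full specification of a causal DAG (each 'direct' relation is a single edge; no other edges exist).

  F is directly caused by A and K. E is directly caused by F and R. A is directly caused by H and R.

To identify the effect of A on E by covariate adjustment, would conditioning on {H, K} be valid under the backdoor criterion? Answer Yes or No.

Backdoor paths from A to E (paths whose first edge points into A):
  P1: A <- R -> E
Condition 1 (no descendant of A in the set): holds — descendants of A are {E, F}; none are in {H, K}.
Condition 2 (every backdoor path blocked by {H, K}):
  P1: open — no interior node is in the conditioning set.
{H, K} does not satisfy the backdoor criterion.

No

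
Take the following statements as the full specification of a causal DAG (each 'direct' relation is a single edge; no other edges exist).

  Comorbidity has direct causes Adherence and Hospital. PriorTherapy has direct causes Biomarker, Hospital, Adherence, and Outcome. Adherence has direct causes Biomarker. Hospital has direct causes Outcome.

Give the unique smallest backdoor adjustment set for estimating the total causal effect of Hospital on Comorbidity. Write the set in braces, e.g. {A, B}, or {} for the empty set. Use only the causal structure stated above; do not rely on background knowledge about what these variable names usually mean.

Variables eligible for adjustment (non-descendants of Hospital, excluding Hospital and Comorbidity): {Adherence, Biomarker, Outcome}.
Backdoor paths from Hospital to Comorbidity:
  P1: Hospital <- Outcome -> PriorTherapy <- Biomarker -> Adherence -> Comorbidity
  P2: Hospital <- Outcome -> PriorTherapy <- Adherence -> Comorbidity
Each backdoor path contains an unconditioned collider, so every path is already blocked with the empty conditioning set:
  P1: blocked at collider PriorTherapy (neither it nor any descendant is in the conditioning set).
  P2: blocked at collider PriorTherapy (neither it nor any descendant is in the conditioning set).
The empty set is therefore the unique smallest valid set.

{}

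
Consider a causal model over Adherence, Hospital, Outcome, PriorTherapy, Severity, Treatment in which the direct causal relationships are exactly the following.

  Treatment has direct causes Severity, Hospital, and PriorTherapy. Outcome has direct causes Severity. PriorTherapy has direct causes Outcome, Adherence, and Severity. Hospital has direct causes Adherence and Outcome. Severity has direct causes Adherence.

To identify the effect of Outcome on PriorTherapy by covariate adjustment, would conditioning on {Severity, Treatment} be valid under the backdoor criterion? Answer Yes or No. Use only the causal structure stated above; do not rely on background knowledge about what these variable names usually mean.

No

Backdoor paths from Outcome to PriorTherapy (paths whose first edge points into Outcome):
  P1: Outcome <- Severity <- Adherence -> Hospital -> Treatment <- PriorTherapy
  P2: Outcome <- Severity <- Adherence -> PriorTherapy
  P3: Outcome <- Severity -> PriorTherapy
  P4: Outcome <- Severity -> Treatment <- Hospital <- Adherence -> PriorTherapy
  P5: Outcome <- Severity -> Treatment <- PriorTherapy
Condition 1 (no descendant of Outcome in the set): FAILS — Treatment is a descendant of Outcome.
Condition 2 (every backdoor path blocked by {Severity, Treatment}):
  P1: blocked at chain node Severity ∈ conditioning set.
  P2: blocked at chain node Severity ∈ conditioning set.
  P3: blocked at fork node Severity ∈ conditioning set.
  P4: blocked at fork node Severity ∈ conditioning set.
  P5: blocked at fork node Severity ∈ conditioning set.
{Severity, Treatment} does not satisfy the backdoor criterion.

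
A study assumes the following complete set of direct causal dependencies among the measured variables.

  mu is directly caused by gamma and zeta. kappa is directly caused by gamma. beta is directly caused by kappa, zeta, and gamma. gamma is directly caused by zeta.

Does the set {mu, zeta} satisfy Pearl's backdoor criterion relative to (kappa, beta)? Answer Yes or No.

Backdoor paths from kappa to beta (paths whose first edge points into kappa):
  P1: kappa <- gamma <- zeta -> beta
  P2: kappa <- gamma -> beta
  P3: kappa <- gamma -> mu <- zeta -> beta
Condition 1 (no descendant of kappa in the set): holds — descendants of kappa are {beta}; none are in {mu, zeta}.
Condition 2 (every backdoor path blocked by {mu, zeta}):
  P1: blocked at fork node zeta ∈ conditioning set.
  P2: open — no interior node is in the conditioning set.
  P3: blocked at fork node zeta ∈ conditioning set.
{mu, zeta} does not satisfy the backdoor criterion.

No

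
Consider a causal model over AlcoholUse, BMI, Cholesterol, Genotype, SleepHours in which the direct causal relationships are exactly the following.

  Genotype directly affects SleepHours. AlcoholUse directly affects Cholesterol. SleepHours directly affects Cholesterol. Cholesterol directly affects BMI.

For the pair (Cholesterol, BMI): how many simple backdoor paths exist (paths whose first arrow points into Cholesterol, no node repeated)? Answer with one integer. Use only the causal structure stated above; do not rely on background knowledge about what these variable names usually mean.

0

A backdoor path from Cholesterol to BMI is any simple undirected path whose first edge points into Cholesterol (i.e. leaves Cholesterol via a parent).
Parents of Cholesterol: {AlcoholUse, SleepHours}.
No simple path from any parent of Cholesterol reaches BMI without revisiting Cholesterol, so there are no backdoor paths.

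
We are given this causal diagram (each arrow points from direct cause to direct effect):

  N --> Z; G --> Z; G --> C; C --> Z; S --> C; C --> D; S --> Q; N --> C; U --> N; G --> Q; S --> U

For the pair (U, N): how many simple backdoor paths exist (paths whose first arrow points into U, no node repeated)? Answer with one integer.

A backdoor path from U to N is any simple undirected path whose first edge points into U (i.e. leaves U via a parent).
Parents of U: {S}.
Enumerating:
  P1: U <- S -> Q <- G -> C <- N
  P2: U <- S -> Q <- G -> C -> Z <- N
  P3: U <- S -> Q <- G -> Z <- N
  P4: U <- S -> Q <- G -> Z <- C <- N
  P5: U <- S -> C <- G -> Z <- N
  P6: U <- S -> C <- N
  P7: U <- S -> C -> Z <- N
That exhausts the simple backdoor paths. Count: 7.

7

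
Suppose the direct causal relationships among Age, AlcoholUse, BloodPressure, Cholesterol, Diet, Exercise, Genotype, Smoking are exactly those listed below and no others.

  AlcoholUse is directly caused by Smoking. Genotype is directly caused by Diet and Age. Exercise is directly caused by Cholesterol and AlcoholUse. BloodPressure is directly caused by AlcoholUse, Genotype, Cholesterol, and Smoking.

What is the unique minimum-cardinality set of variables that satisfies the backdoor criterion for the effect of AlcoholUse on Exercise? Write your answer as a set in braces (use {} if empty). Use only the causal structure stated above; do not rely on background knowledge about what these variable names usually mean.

Variables eligible for adjustment (non-descendants of AlcoholUse, excluding AlcoholUse and Exercise): {Age, Cholesterol, Diet, Genotype, Smoking}.
Backdoor paths from AlcoholUse to Exercise:
  P1: AlcoholUse <- Smoking -> BloodPressure <- Cholesterol -> Exercise
Each backdoor path contains an unconditioned collider, so every path is already blocked with the empty conditioning set:
  P1: blocked at collider BloodPressure (neither it nor any descendant is in the conditioning set).
The empty set is therefore the unique smallest valid set.

{}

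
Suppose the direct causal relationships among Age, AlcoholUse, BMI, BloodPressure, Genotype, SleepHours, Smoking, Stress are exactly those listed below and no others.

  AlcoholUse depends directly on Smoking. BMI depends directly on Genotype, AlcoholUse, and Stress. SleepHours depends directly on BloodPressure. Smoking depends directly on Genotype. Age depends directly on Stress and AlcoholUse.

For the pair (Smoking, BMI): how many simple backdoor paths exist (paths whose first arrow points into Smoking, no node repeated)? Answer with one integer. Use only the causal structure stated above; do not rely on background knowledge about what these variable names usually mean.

1

A backdoor path from Smoking to BMI is any simple undirected path whose first edge points into Smoking (i.e. leaves Smoking via a parent).
Parents of Smoking: {Genotype}.
Enumerating:
  P1: Smoking <- Genotype -> BMI
That exhausts the simple backdoor paths. Count: 1.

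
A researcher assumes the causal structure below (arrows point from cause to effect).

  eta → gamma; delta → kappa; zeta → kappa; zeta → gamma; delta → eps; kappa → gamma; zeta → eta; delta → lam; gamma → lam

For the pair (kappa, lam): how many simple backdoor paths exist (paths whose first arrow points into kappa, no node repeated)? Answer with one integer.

A backdoor path from kappa to lam is any simple undirected path whose first edge points into kappa (i.e. leaves kappa via a parent).
Parents of kappa: {delta, zeta}.
Enumerating:
  P1: kappa <- delta -> lam
  P2: kappa <- zeta -> eta -> gamma -> lam
  P3: kappa <- zeta -> gamma -> lam
That exhausts the simple backdoor paths. Count: 3.

3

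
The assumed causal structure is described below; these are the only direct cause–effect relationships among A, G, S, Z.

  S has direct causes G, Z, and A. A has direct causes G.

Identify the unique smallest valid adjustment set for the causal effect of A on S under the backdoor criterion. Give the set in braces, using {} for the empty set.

{G}

Variables eligible for adjustment (non-descendants of A, excluding A and S): {G, Z}.
Backdoor paths from A to S:
  P1: A <- G -> S
The empty set is not sufficient: P1 (A <- G -> S) has no collider blocking it and no conditioned non-collider, so it is open.
Try {G}:
  P1: blocked at fork node G ∈ conditioning set.
{G} contains no descendant of A and blocks every backdoor path.
No other singleton works — e.g. {Z} leaves P1 open — so {G} is the unique smallest valid adjustment set.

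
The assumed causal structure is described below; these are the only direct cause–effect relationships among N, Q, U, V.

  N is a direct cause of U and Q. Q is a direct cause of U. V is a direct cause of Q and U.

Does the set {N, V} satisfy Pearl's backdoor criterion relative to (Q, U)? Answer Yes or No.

Yes

Backdoor paths from Q to U (paths whose first edge points into Q):
  P1: Q <- V -> U
  P2: Q <- N -> U
Condition 1 (no descendant of Q in the set): holds — descendants of Q are {U}; none are in {N, V}.
Condition 2 (every backdoor path blocked by {N, V}):
  P1: blocked at fork node V ∈ conditioning set.
  P2: blocked at fork node N ∈ conditioning set.
{N, V} satisfies the backdoor criterion.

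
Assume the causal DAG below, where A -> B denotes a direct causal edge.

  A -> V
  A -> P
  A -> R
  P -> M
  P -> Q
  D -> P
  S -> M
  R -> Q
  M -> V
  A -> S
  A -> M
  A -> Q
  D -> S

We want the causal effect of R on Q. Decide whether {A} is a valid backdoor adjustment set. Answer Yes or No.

Backdoor paths from R to Q (paths whose first edge points into R):
  P1: R <- A -> S <- D -> P -> Q
  P2: R <- A -> S -> M <- P -> Q
  P3: R <- A -> P -> Q
  P4: R <- A -> M <- S <- D -> P -> Q
  P5: R <- A -> M <- P -> Q
  P6: R <- A -> V <- M <- S <- D -> P -> Q
  P7: R <- A -> V <- M <- P -> Q
  P8: R <- A -> Q
Condition 1 (no descendant of R in the set): holds — descendants of R are {Q}; none are in {A}.
Condition 2 (every backdoor path blocked by {A}):
  P1: blocked at fork node A ∈ conditioning set.
  P2: blocked at fork node A ∈ conditioning set.
  P3: blocked at fork node A ∈ conditioning set.
  P4: blocked at fork node A ∈ conditioning set.
  P5: blocked at fork node A ∈ conditioning set.
  P6: blocked at fork node A ∈ conditioning set.
  P7: blocked at fork node A ∈ conditioning set.
  P8: blocked at fork node A ∈ conditioning set.
{A} satisfies the backdoor criterion.

Yes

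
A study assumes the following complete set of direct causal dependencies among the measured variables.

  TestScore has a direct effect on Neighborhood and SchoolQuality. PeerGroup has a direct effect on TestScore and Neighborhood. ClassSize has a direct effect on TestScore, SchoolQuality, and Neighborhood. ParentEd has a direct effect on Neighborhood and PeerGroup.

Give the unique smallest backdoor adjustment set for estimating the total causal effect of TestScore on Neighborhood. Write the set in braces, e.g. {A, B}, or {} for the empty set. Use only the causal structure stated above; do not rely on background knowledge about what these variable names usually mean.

Variables eligible for adjustment (non-descendants of TestScore, excluding TestScore and Neighborhood): {ClassSize, ParentEd, PeerGroup}.
Backdoor paths from TestScore to Neighborhood:
  P1: TestScore <- ClassSize -> Neighborhood
  P2: TestScore <- PeerGroup <- ParentEd -> Neighborhood
  P3: TestScore <- PeerGroup -> Neighborhood
The empty set is not sufficient: P1 (TestScore <- ClassSize -> Neighborhood) has no collider blocking it and no conditioned non-collider, so it is open.
Try {ClassSize, PeerGroup}:
  P1: blocked at fork node ClassSize ∈ conditioning set.
  P2: blocked at chain node PeerGroup ∈ conditioning set.
  P3: blocked at fork node PeerGroup ∈ conditioning set.
{ClassSize, PeerGroup} contains no descendant of TestScore and blocks every backdoor path.
Every element of {ClassSize, PeerGroup} is needed (dropping ClassSize leaves P1 open; dropping PeerGroup leaves P2 open), so no proper subset is valid.
Among all size-2 subsets of the eligible variables, only {ClassSize, PeerGroup} blocks every backdoor path, so it is the unique smallest valid adjustment set.

{ClassSize, PeerGroup}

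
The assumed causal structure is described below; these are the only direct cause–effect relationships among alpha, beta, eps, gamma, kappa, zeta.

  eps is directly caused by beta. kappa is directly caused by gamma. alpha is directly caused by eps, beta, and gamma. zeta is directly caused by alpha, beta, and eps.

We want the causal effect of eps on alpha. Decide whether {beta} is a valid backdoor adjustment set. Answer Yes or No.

Yes

Backdoor paths from eps to alpha (paths whose first edge points into eps):
  P1: eps <- beta -> alpha
  P2: eps <- beta -> zeta <- alpha
Condition 1 (no descendant of eps in the set): holds — descendants of eps are {alpha, zeta}; none are in {beta}.
Condition 2 (every backdoor path blocked by {beta}):
  P1: blocked at fork node beta ∈ conditioning set.
  P2: blocked at fork node beta ∈ conditioning set.
{beta} satisfies the backdoor criterion.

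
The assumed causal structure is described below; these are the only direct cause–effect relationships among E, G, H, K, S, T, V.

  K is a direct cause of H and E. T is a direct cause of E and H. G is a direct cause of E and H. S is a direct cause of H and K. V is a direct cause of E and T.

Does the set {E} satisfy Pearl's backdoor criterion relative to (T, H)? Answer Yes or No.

Backdoor paths from T to H (paths whose first edge points into T):
  P1: T <- V -> E <- K <- S -> H
  P2: T <- V -> E <- K -> H
  P3: T <- V -> E <- G -> H
Condition 1 (no descendant of T in the set): FAILS — E is a descendant of T.
Condition 2 (every backdoor path blocked by {E}):
  P1: open — collider(s) E are conditioned on (or have a conditioned descendant) and no non-collider on the path is in the set.
  P2: open — collider(s) E are conditioned on (or have a conditioned descendant) and no non-collider on the path is in the set.
  P3: open — collider(s) E are conditioned on (or have a conditioned descendant) and no non-collider on the path is in the set.
{E} does not satisfy the backdoor criterion.

No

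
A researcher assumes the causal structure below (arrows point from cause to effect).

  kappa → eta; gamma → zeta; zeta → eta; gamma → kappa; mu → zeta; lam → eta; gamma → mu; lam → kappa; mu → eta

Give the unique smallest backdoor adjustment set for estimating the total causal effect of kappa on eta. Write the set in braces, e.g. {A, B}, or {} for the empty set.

Variables eligible for adjustment (non-descendants of kappa, excluding kappa and eta): {gamma, lam, mu, zeta}.
Backdoor paths from kappa to eta:
  P1: kappa <- gamma -> mu -> zeta -> eta
  P2: kappa <- gamma -> mu -> eta
  P3: kappa <- gamma -> zeta <- mu -> eta
  P4: kappa <- gamma -> zeta -> eta
  P5: kappa <- lam -> eta
The empty set is not sufficient: P1 (kappa <- gamma -> mu -> zeta -> eta) has no collider blocking it and no conditioned non-collider, so it is open.
Try {gamma, lam}:
  P1: blocked at fork node gamma ∈ conditioning set.
  P2: blocked at fork node gamma ∈ conditioning set.
  P3: blocked at fork node gamma ∈ conditioning set.
  P4: blocked at fork node gamma ∈ conditioning set.
  P5: blocked at fork node lam ∈ conditioning set.
{gamma, lam} contains no descendant of kappa and blocks every backdoor path.
Every element of {gamma, lam} is needed (dropping gamma leaves P1 open; dropping lam leaves P5 open), so no proper subset is valid.
Among all size-2 subsets of the eligible variables, only {gamma, lam} blocks every backdoor path, so it is the unique smallest valid adjustment set.

{gamma, lam}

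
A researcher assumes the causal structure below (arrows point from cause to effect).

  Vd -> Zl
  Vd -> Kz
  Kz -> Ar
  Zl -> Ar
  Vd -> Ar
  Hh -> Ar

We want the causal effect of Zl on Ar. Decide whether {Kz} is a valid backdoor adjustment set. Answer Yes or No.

Backdoor paths from Zl to Ar (paths whose first edge points into Zl):
  P1: Zl <- Vd -> Kz -> Ar
  P2: Zl <- Vd -> Ar
Condition 1 (no descendant of Zl in the set): holds — descendants of Zl are {Ar}; none are in {Kz}.
Condition 2 (every backdoor path blocked by {Kz}):
  P1: blocked at chain node Kz ∈ conditioning set.
  P2: open — no interior node is in the conditioning set.
{Kz} does not satisfy the backdoor criterion.

No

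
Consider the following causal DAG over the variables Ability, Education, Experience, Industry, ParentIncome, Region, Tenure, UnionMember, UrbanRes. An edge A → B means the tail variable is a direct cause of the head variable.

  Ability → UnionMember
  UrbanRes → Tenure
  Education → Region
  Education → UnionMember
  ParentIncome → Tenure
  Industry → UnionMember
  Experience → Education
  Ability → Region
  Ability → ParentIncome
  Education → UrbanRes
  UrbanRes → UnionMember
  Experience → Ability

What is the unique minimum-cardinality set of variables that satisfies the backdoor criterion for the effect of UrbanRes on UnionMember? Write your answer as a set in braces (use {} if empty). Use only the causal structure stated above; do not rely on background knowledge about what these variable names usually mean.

{Education}

Variables eligible for adjustment (non-descendants of UrbanRes, excluding UrbanRes and UnionMember): {Ability, Education, Experience, Industry, ParentIncome, Region}.
Backdoor paths from UrbanRes to UnionMember:
  P1: UrbanRes <- Education <- Experience -> Ability -> UnionMember
  P2: UrbanRes <- Education -> Region <- Ability -> UnionMember
  P3: UrbanRes <- Education -> UnionMember
The empty set is not sufficient: P1 (UrbanRes <- Education <- Experience -> Ability -> UnionMember) has no collider blocking it and no conditioned non-collider, so it is open.
Try {Education}:
  P1: blocked at chain node Education ∈ conditioning set.
  P2: blocked at fork node Education ∈ conditioning set.
  P3: blocked at fork node Education ∈ conditioning set.
{Education} contains no descendant of UrbanRes and blocks every backdoor path.
No other singleton works — e.g. {Experience} leaves P3 open — so {Education} is the unique smallest valid adjustment set.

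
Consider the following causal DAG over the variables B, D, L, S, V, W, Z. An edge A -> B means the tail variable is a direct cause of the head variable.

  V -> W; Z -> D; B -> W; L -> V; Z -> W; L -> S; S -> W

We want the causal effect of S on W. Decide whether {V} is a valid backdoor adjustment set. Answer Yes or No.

Backdoor paths from S to W (paths whose first edge points into S):
  P1: S <- L -> V -> W
Condition 1 (no descendant of S in the set): holds — descendants of S are {W}; none are in {V}.
Condition 2 (every backdoor path blocked by {V}):
  P1: blocked at chain node V ∈ conditioning set.
{V} satisfies the backdoor criterion.

Yes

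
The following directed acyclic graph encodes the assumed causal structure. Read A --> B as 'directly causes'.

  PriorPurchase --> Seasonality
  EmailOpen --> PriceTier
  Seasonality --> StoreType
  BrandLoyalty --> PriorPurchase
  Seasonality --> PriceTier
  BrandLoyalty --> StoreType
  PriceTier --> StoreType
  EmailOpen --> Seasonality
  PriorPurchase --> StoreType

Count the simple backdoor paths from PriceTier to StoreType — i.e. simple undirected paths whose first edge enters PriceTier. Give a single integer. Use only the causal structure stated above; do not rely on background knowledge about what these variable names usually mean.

A backdoor path from PriceTier to StoreType is any simple undirected path whose first edge points into PriceTier (i.e. leaves PriceTier via a parent).
Parents of PriceTier: {EmailOpen, Seasonality}.
Enumerating:
  P1: PriceTier <- EmailOpen -> Seasonality <- PriorPurchase <- BrandLoyalty -> StoreType
  P2: PriceTier <- EmailOpen -> Seasonality <- PriorPurchase -> StoreType
  P3: PriceTier <- EmailOpen -> Seasonality -> StoreType
  P4: PriceTier <- Seasonality <- PriorPurchase <- BrandLoyalty -> StoreType
  P5: PriceTier <- Seasonality <- PriorPurchase -> StoreType
  P6: PriceTier <- Seasonality -> StoreType
That exhausts the simple backdoor paths. Count: 6.

6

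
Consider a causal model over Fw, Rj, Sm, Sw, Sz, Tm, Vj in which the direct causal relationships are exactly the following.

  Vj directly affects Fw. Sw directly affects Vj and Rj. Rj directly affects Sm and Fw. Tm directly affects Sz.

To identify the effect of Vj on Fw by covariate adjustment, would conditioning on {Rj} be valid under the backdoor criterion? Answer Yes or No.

Backdoor paths from Vj to Fw (paths whose first edge points into Vj):
  P1: Vj <- Sw -> Rj -> Fw
Condition 1 (no descendant of Vj in the set): holds — descendants of Vj are {Fw}; none are in {Rj}.
Condition 2 (every backdoor path blocked by {Rj}):
  P1: blocked at chain node Rj ∈ conditioning set.
{Rj} satisfies the backdoor criterion.

Yes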